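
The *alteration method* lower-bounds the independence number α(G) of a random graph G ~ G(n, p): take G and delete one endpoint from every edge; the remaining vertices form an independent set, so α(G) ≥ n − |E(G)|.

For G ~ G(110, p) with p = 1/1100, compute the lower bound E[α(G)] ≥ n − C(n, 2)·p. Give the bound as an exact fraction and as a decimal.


E[|E(G)|] = C(110, 2)·p = 5995 · (1/1100) = 109/20.
E[α(G)] ≥ n − E[|E(G)|] = 110 − 109/20 = 2091/20.
Numerically: ≈ 104.5500.
(This is only a lower bound; the true E[α(G)] may be larger.)

E[α(G)] ≥ 2091/20 ≈ 104.5500.


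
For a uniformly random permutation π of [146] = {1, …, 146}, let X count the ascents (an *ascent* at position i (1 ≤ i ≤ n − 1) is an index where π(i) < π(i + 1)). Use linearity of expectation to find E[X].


Write X = Σ X_I over i = 1, …, 145, with X_I the indicator of one ascent.
There are 145 indicators.
For each fixed i, the pair (π(i), π(i+1)) is a uniformly random ordered pair of distinct values from {1, …, 146}; by symmetry P[π(i) < π(i+1)] = 1/2.
By linearity: E[X] = 145 · (1/2) = (146 − 1) · (1/2) = 145/2 ≈ 72.500000.

E[X] = 145/2 = 72.500000.


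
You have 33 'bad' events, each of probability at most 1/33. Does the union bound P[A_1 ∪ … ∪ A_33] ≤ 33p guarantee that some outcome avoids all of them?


Union bound: P[∪_{i=1}^{33} A_i] ≤ Σ_i P[A_i] ≤ 33·p = 33·(1/33) = 1.
Numerically: 1 ≈ 1.0000.
Is 1 < 1? NO.
Since the bound 1 is ≥ 1, the union bound is uninformative here; it does NOT by itself certify existence.

33·p = 1 ≈ 1.0000; existence NOT certified by the union bound.


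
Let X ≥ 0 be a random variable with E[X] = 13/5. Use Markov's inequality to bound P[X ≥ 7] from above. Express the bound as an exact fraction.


μ = E[X] = 13/5, a = 7.
Markov: P[X ≥ 7] ≤ μ/a = (13/5)/7 = 13/35.
Numerically: ≈ 0.37143.
(Since a = 7 > μ = 2.60000, the bound 13/35 is < 1 and informative.)

P[X ≥ 7] ≤ 13/35 ≈ 0.37143.


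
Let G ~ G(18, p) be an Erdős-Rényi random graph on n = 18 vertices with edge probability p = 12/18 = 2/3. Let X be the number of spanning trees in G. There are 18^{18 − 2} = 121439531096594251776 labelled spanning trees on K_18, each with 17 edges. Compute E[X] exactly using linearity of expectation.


K_18 has 18^{18 − 2} = 121439531096594251776 labelled spanning trees.
For each such spanning tree H, let X_H = 1 if all 17 edges of H are present in G. Then P[X_H = 1] = p^{17} = (2/3)^{17} = 131072/129140163.
By linearity of expectation: E[X] = Σ_H E[X_H] = 121439531096594251776 · p^{17} = 121439531096594251776 · 131072/129140163 = 123256172596690944.
Numerically: E[X] ≈ 1.2326e+17.

E[X] = 121439531096594251776 · (2/3)^{17} = 123256172596690944 ≈ 1.2326e+17.


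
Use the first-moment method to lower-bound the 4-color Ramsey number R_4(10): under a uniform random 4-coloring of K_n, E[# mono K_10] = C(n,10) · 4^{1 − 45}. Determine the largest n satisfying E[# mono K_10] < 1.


We need C(n, 10) · 4^{1 − 45} < 1, i.e. C(n, 10) < 4^{45 − 1} = 309485009821345068724781056.
Check values of n near the boundary:
  n = 2021: C(2021, 10) = 306347841644770462864800616; 306347841644770462864800616 < 309485009821345068724781056? YES
  n = 2022: C(2022, 10) = 307870445231474093395937796; 307870445231474093395937796 < 309485009821345068724781056? YES
  n = 2023: C(2023, 10) = 309399856285778485315440716; 309399856285778485315440716 < 309485009821345068724781056? YES
  n = 2024: C(2024, 10) = 310936101848269937576192656; 310936101848269937576192656 < 309485009821345068724781056? NO
  n = 2025: C(2025, 10) = 312479209053472269772600560; 312479209053472269772600560 < 309485009821345068724781056? NO
  n = 2026: C(2026, 10) = 314029205130126398094885285; 314029205130126398094885285 < 309485009821345068724781056? NO
The largest n with C(n, 10) < 309485009821345068724781056 is n = 2023 (where E[X] = 77349964071444621328860179/77371252455336267181195264 ≈ 0.9997249). Hence R_4(10) > 2023, i.e. R_4(10) ≥ 2024.

Largest n = 2023; hence R_4(10) > 2023.


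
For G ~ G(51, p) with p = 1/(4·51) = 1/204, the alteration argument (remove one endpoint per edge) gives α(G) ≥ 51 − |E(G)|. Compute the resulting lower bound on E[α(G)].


E[|E(G)|] = C(51, 2)·p = 1275 · (1/204) = 25/4.
E[α(G)] ≥ n − E[|E(G)|] = 51 − 25/4 = 179/4.
Numerically: ≈ 44.750.
(This is only a lower bound; the true E[α(G)] may be larger.)

E[α(G)] ≥ 179/4 ≈ 44.750.


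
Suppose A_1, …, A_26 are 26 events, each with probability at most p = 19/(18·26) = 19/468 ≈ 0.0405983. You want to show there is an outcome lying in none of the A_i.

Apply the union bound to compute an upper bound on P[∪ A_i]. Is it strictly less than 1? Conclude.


Union bound: P[∪_{i=1}^{26} A_i] ≤ Σ_i P[A_i] ≤ 26·p = 26·(19/468) = 19/18.
Numerically: 19/18 ≈ 1.0555556.
Is 19/18 < 1? NO.
Since the bound 19/18 is ≥ 1, the union bound is uninformative here; it does NOT by itself certify existence.

26·p = 19/18 ≈ 1.0555556; existence NOT certified by the union bound.


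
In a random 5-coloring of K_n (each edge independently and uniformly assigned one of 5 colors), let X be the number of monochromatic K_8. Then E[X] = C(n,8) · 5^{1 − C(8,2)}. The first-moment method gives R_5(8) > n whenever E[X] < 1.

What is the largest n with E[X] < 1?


We need C(n, 8) · 5^{1 − 28} < 1, i.e. C(n, 8) < 5^{28 − 1} = 7450580596923828125.
Check values of n near the boundary:
  n = 862: C(862, 8) = 7317951015318931845; 7317951015318931845 < 7450580596923828125? YES
  n = 863: C(863, 8) = 7386423071602617757; 7386423071602617757 < 7450580596923828125? YES
  n = 864: C(864, 8) = 7455455062926006708; 7455455062926006708 < 7450580596923828125? NO
The largest n with C(n, 8) < 7450580596923828125 is n = 863 (where E[X] = 7386423071602617757/7450580596923828125 ≈ 0.9913889). Hence R_5(8) > 863, i.e. R_5(8) ≥ 864.

Largest n = 863; hence R_5(8) > 863.


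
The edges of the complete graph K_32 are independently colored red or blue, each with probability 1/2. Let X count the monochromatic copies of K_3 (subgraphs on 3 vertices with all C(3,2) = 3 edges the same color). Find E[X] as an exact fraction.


Let X = Σ_S X_S over the C(32, 3) = 4960 subsets S of size 3, where X_S = 1 if the K_3 on S is monochromatic.
For a fixed S, the K_3 on S has C(3, 2) = 3 edges. P[all 3 edges red] = (1/2)^3, and likewise for blue, so P[monochromatic] = 2·(1/2)^3 = 2^{1 − 3} = 1/4.
By linearity of expectation: E[X] = C(32, 3) · 2^{1 − 3} = 4960 · 1/4 = 1240.
Numerically: E[X] ≈ 1240.000.

E[X] = C(32,3)·2^(1−C(3,2)) = 1240 ≈ 1240.000.


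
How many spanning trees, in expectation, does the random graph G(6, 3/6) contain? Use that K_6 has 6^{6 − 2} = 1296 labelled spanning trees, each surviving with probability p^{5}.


K_6 has 6^{6 − 2} = 1296 labelled spanning trees.
For each such spanning tree H, let X_H = 1 if all 5 edges of H are present in G. Then P[X_H = 1] = p^{5} = (1/2)^{5} = 1/32.
Summing the indicators: E[X] = Σ_H E[X_H] = 1296 · p^{5} = 1296 · 1/32 = 81/2.
Numerically: E[X] ≈ 40.5.

E[X] = 1296 · (1/2)^{5} = 81/2 ≈ 40.5.


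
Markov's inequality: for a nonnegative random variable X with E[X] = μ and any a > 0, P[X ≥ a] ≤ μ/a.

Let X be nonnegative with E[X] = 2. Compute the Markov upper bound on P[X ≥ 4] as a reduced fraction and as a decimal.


μ = E[X] = 2, a = 4.
Markov: P[X ≥ 4] ≤ μ/a = (2)/4 = 1/2.
Numerically: ≈ 0.500.
(Since a = 4 > μ = 2.000, the bound 1/2 is < 1 and informative.)

P[X ≥ 4] ≤ 1/2 ≈ 0.500.


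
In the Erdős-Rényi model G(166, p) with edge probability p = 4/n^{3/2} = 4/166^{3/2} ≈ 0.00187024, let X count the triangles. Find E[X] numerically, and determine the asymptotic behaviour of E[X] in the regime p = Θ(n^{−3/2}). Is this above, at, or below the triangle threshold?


Number of potential triangles: C(166, 3) = 748660.
Each occurs with probability p³ ≈ (0.00187024)³ ≈ 6.54174450e-09.
By linearity: E[X] = C(166, 3)·p³ ≈ 748660 · 6.54174450e-09 ≈ 0.004898.
Since α = 3/2 > 1, p = c/n^{3/2} = o(1/n) is below the triangle threshold p ~ 1/n. Asymptotically E[X] ~ (c³/6)·n^{3(1−α)} = (4³/6)·n^{-1.5} → 0, so by Markov's inequality G has no triangles w.h.p.

E[X] ≈ 0.004898; in regime p = Θ(1/n^{3/2}) E[X] tends to 0 (below the triangle threshold p ~ 1/n).


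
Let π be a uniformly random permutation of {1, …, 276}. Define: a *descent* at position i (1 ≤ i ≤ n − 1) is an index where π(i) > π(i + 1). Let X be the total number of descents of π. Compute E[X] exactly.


Write X = Σ X_I over i = 1, …, 275, with X_I the indicator of one descent.
There are 275 indicators.
For each fixed i, the pair (π(i), π(i+1)) is a uniformly random ordered pair of distinct values from {1, …, 276}; by symmetry P[π(i) > π(i+1)] = 1/2.
By linearity: E[X] = 275 · (1/2) = (276 − 1) · (1/2) = 275/2 ≈ 137.500.

E[X] = 275/2 = 137.500.


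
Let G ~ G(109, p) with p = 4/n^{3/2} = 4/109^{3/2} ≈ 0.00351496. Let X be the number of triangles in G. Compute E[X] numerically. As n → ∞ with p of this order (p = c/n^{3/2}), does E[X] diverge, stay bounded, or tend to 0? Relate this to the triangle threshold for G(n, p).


Number of potential triangles: C(109, 3) = 209934.
Each occurs with probability p³ ≈ (0.00351496)³ ≈ 4.34270904e-08.
By linearity: E[X] = C(109, 3)·p³ ≈ 209934 · 4.34270904e-08 ≈ 0.009117.
Since α = 3/2 > 1, p = c/n^{3/2} = o(1/n) is below the triangle threshold p ~ 1/n. Asymptotically E[X] ~ (c³/6)·n^{3(1−α)} = (4³/6)·n^{-1.5} → 0, so by Markov's inequality G has no triangles w.h.p.

E[X] ≈ 0.009117; in regime p = Θ(1/n^{3/2}) E[X] tends to 0 (below the triangle threshold p ~ 1/n).


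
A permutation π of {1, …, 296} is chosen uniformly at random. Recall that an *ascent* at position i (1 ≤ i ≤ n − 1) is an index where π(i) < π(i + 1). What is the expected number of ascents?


Write X = Σ X_I over i = 1, …, 295, with X_I the indicator of one ascent.
There are 295 indicators.
For each fixed i, the pair (π(i), π(i+1)) is a uniformly random ordered pair of distinct values from {1, …, 296}; by symmetry P[π(i) < π(i+1)] = 1/2.
By linearity: E[X] = 295 · (1/2) = (296 − 1) · (1/2) = 295/2 ≈ 147.50000.

E[X] = 295/2 = 147.50000.


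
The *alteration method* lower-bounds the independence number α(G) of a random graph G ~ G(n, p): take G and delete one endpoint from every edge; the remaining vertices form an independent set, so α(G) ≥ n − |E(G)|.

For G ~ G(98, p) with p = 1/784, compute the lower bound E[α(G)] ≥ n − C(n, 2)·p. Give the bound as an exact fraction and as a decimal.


E[|E(G)|] = C(98, 2)·p = 4753 · (1/784) = 97/16.
E[α(G)] ≥ n − E[|E(G)|] = 98 − 97/16 = 1471/16.
Numerically: ≈ 91.937500.
(This is only a lower bound; the true E[α(G)] may be larger.)

E[α(G)] ≥ 1471/16 ≈ 91.937500.


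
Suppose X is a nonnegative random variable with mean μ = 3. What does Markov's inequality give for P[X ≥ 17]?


μ = E[X] = 3, a = 17.
Markov: P[X ≥ 17] ≤ μ/a = (3)/17 = 3/17.
Numerically: ≈ 0.1765.
(Since a = 17 > μ = 3.0000, the bound 3/17 is < 1 and informative.)

P[X ≥ 17] ≤ 3/17 ≈ 0.1765.


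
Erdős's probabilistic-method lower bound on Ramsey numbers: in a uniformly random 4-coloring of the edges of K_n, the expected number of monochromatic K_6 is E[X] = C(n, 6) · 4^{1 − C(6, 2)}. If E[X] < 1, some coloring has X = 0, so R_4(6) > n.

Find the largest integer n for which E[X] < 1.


We need C(n, 6) · 4^{1 − 15} < 1, i.e. C(n, 6) < 4^{15 − 1} = 268435456.
Check values of n near the boundary:
  n = 77: C(77, 6) = 237093780; 237093780 < 268435456? YES
  n = 78: C(78, 6) = 256851595; 256851595 < 268435456? YES
  n = 79: C(79, 6) = 277962685; 277962685 < 268435456? NO
  n = 80: C(80, 6) = 300500200; 300500200 < 268435456? NO
  n = 81: C(81, 6) = 324540216; 324540216 < 268435456? NO
The largest n with C(n, 6) < 268435456 is n = 78 (where E[X] = 256851595/268435456 ≈ 0.9568468). Hence R_4(6) > 78, i.e. R_4(6) ≥ 79.

Largest n = 78; hence R_4(6) > 78.


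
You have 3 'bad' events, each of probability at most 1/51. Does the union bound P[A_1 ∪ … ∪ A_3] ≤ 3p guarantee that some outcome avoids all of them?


Union bound: P[∪_{i=1}^{3} A_i] ≤ Σ_i P[A_i] ≤ 3·p = 3·(1/51) = 1/17.
Numerically: 1/17 ≈ 0.0588235.
Is 1/17 < 1? YES.
Since P[∪ A_i] ≤ 1/17 < 1, the complement has P[∩ A_i^c] ≥ 1 − 1/17 = 16/17 > 0, so some outcome avoids every A_i.

3·p = 1/17 ≈ 0.0588235; existence CERTIFIED by the union bound.


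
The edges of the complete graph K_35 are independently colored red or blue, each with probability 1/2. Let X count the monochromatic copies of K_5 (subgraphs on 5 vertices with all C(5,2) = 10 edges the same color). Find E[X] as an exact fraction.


Let X = Σ_S X_S over the C(35, 5) = 324632 subsets S of size 5, where X_S = 1 if the K_5 on S is monochromatic.
For a fixed S, the K_5 on S has C(5, 2) = 10 edges. P[all 10 edges red] = (1/2)^10, and likewise for blue, so P[monochromatic] = 2·(1/2)^10 = 2^{1 − 10} = 1/512.
By linearity: E[X] = C(35, 5) · 2^{1 − 10} = 324632 · 1/512 = 40579/64.
Numerically: E[X] ≈ 634.04688.

E[X] = C(35,5)·2^(1−C(5,2)) = 40579/64 ≈ 634.04688.


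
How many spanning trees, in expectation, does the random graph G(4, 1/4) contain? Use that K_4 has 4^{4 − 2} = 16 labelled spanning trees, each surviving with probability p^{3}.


K_4 has 4^{4 − 2} = 16 labelled spanning trees.
For each such spanning tree H, let X_H = 1 if all 3 edges of H are present in G. Then P[X_H = 1] = p^{3} = (1/4)^{3} = 1/64.
By linearity: E[X] = Σ_H E[X_H] = 16 · p^{3} = 16 · 1/64 = 1/4.
Numerically: E[X] ≈ 0.25.

E[X] = 16 · (1/4)^{3} = 1/4 ≈ 0.25.


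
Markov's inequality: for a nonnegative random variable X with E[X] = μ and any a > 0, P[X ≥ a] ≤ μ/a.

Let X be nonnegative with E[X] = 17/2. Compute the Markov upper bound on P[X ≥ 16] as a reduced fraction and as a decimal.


μ = E[X] = 17/2, a = 16.
Markov: P[X ≥ 16] ≤ μ/a = (17/2)/16 = 17/32.
Numerically: ≈ 0.5312.
(Since a = 16 > μ = 8.5000, the bound 17/32 is < 1 and informative.)

P[X ≥ 16] ≤ 17/32 ≈ 0.5312.


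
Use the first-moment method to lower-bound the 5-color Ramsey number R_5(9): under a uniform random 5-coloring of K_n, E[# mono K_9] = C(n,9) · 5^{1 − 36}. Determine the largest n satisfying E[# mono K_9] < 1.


We need C(n, 9) · 5^{1 − 36} < 1, i.e. C(n, 9) < 5^{36 − 1} = 2910383045673370361328125.
Check values of n near the boundary:
  n = 2167: C(2167, 9) = 2855899084841489792706810; 2855899084841489792706810 < 2910383045673370361328125? YES
  n = 2168: C(2168, 9) = 2867804175977929537095120; 2867804175977929537095120 < 2910383045673370361328125? YES
  n = 2169: C(2169, 9) = 2879753360044504243499683; 2879753360044504243499683 < 2910383045673370361328125? YES
  n = 2170: C(2170, 9) = 2891746779868845075610510; 2891746779868845075610510 < 2910383045673370361328125? YES
  n = 2171: C(2171, 9) = 2903784578674959601827205; 2903784578674959601827205 < 2910383045673370361328125? YES
  n = 2172: C(2172, 9) = 2915866900084148060642020; 2915866900084148060642020 < 2910383045673370361328125? NO
  n = 2173: C(2173, 9) = 2927993888115921319674265; 2927993888115921319674265 < 2910383045673370361328125? NO
  n = 2174: C(2174, 9) = 2940165687188920530702934; 2940165687188920530702934 < 2910383045673370361328125? NO
The largest n with C(n, 9) < 2910383045673370361328125 is n = 2171 (where E[X] = 580756915734991920365441/582076609134674072265625 ≈ 0.997733). Hence R_5(9) > 2171, i.e. R_5(9) ≥ 2172.

Largest n = 2171; hence R_5(9) > 2171.


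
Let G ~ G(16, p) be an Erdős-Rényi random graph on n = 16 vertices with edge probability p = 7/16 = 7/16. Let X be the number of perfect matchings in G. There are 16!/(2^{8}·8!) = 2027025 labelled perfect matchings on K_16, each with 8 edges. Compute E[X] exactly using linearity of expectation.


K_16 has 16!/(2^{8}·8!) = 2027025 labelled perfect matchings.
For each such perfect matching H, let X_H = 1 if all 8 edges of H are present in G. Then P[X_H = 1] = p^{8} = (7/16)^{8} = 5764801/4294967296.
Summing the indicators: E[X] = Σ_H E[X_H] = 2027025 · p^{8} = 2027025 · 5764801/4294967296 = 11685395747025/4294967296.
Numerically: E[X] ≈ 2720.72.

E[X] = 2027025 · (7/16)^{8} = 11685395747025/4294967296 ≈ 2720.72.


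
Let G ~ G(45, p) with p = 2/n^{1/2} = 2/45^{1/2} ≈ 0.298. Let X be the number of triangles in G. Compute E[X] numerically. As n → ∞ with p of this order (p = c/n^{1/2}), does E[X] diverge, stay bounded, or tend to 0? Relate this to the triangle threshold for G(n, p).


Number of potential triangles: C(45, 3) = 14190.
Each occurs with probability p³ ≈ (0.298)³ ≈ 2.65015e-02.
By linearity: E[X] = C(45, 3)·p³ ≈ 14190 · 2.65015e-02 ≈ 376.057.
Since α = 1/2 < 1, p = c/n^{1/2} ≫ 1/n is above the triangle threshold p ~ 1/n. Asymptotically E[X] ~ (c³/6)·n^{3(1−α)} = (2³/6)·n^{1.5} → ∞; triangles are abundant w.h.p.

E[X] ≈ 376.057; in regime p = Θ(1/n^{1/2}) E[X] diverges (above the triangle threshold p ~ 1/n).


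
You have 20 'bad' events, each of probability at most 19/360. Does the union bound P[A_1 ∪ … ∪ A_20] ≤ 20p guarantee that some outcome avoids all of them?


Union bound: P[∪_{i=1}^{20} A_i] ≤ Σ_i P[A_i] ≤ 20·p = 20·(19/360) = 19/18.
Numerically: 19/18 ≈ 1.0555556.
Is 19/18 < 1? NO.
Since the bound 19/18 is ≥ 1, the union bound is uninformative here; it does NOT by itself certify existence.

20·p = 19/18 ≈ 1.0555556; existence NOT certified by the union bound.


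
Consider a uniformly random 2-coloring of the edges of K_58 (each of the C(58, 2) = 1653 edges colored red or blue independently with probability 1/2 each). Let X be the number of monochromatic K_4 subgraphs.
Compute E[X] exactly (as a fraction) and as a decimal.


Let X = Σ_S X_S over the C(58, 4) = 424270 subsets S of size 4, where X_S = 1 if the K_4 on S is monochromatic.
For a fixed S, the K_4 on S has C(4, 2) = 6 edges. P[all 6 edges red] = (1/2)^6, and likewise for blue, so P[monochromatic] = 2·(1/2)^6 = 2^{1 − 6} = 1/32.
By linearity: E[X] = C(58, 4) · 2^{1 − 6} = 424270 · 1/32 = 212135/16.
Numerically: E[X] ≈ 13258.438.

E[X] = C(58,4)·2^(1−C(4,2)) = 212135/16 ≈ 13258.438.


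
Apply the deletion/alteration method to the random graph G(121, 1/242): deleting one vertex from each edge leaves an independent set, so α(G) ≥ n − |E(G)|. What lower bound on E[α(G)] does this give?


E[|E(G)|] = C(121, 2)·p = 7260 · (1/242) = 30.
E[α(G)] ≥ n − E[|E(G)|] = 121 − 30 = 91.
Numerically: ≈ 91.000.
(This is only a lower bound; the true E[α(G)] may be larger.)

E[α(G)] ≥ 91 ≈ 91.000.


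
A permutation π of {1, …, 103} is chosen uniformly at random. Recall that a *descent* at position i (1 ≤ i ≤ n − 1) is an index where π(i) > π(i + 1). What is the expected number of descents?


Write X = Σ X_I over i = 1, …, 102, with X_I the indicator of one descent.
There are 102 indicators.
For each fixed i, the pair (π(i), π(i+1)) is a uniformly random ordered pair of distinct values from {1, …, 103}; by symmetry P[π(i) > π(i+1)] = 1/2.
By linearity: E[X] = 102 · (1/2) = (103 − 1) · (1/2) = 51 ≈ 51.000.

E[X] = 51 = 51.000.


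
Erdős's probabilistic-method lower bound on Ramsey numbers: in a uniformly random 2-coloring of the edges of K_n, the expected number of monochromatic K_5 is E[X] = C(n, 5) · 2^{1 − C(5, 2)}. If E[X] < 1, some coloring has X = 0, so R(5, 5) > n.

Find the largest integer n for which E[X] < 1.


We need C(n, 5) · 2^{1 − 10} < 1, i.e. C(n, 5) < 2^{10 − 1} = 512.
Check values of n near the boundary:
  n = 9: C(9, 5) = 126; 126 < 512? YES
  n = 10: C(10, 5) = 252; 252 < 512? YES
  n = 11: C(11, 5) = 462; 462 < 512? YES
  n = 12: C(12, 5) = 792; 792 < 512? NO
The largest n with C(n, 5) < 512 is n = 11 (where E[X] = 231/256 ≈ 0.9023). Hence R(5, 5) > 11, i.e. R(5, 5) ≥ 12.

Largest n = 11; hence R(5, 5) > 11.


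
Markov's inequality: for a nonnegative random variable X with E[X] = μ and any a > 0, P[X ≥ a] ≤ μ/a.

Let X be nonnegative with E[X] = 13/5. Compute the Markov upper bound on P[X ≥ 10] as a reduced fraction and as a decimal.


μ = E[X] = 13/5, a = 10.
Markov: P[X ≥ 10] ≤ μ/a = (13/5)/10 = 13/50.
Numerically: ≈ 0.26000.
(Since a = 10 > μ = 2.60000, the bound 13/50 is < 1 and informative.)

P[X ≥ 10] ≤ 13/50 ≈ 0.26000.


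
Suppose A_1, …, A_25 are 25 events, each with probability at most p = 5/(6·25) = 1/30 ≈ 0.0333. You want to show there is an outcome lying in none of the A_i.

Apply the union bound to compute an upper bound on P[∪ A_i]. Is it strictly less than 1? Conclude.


Union bound: P[∪_{i=1}^{25} A_i] ≤ Σ_i P[A_i] ≤ 25·p = 25·(1/30) = 5/6.
Numerically: 5/6 ≈ 0.8333.
Is 5/6 < 1? YES.
Since P[∪ A_i] ≤ 5/6 < 1, the complement has P[∩ A_i^c] ≥ 1 − 5/6 = 1/6 > 0, so some outcome avoids every A_i.

25·p = 5/6 ≈ 0.8333; existence CERTIFIED by the union bound.


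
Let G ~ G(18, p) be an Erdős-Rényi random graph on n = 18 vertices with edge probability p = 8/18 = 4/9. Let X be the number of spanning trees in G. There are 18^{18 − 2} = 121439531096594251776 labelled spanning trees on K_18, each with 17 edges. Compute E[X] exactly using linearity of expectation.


K_18 has 18^{18 − 2} = 121439531096594251776 labelled spanning trees.
For each such spanning tree H, let X_H = 1 if all 17 edges of H are present in G. Then P[X_H = 1] = p^{17} = (4/9)^{17} = 17179869184/16677181699666569.
By linearity: E[X] = Σ_H E[X_H] = 121439531096594251776 · p^{17} = 121439531096594251776 · 17179869184/16677181699666569 = 1125899906842624/9.
Numerically: E[X] ≈ 1.251e+14.

E[X] = 121439531096594251776 · (4/9)^{17} = 1125899906842624/9 ≈ 1.251e+14.


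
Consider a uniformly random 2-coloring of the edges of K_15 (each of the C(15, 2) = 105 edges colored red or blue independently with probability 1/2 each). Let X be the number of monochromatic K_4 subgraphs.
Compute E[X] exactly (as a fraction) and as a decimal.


Let X = Σ_S X_S over the C(15, 4) = 1365 subsets S of size 4, where X_S = 1 if the K_4 on S is monochromatic.
For a fixed S, the K_4 on S has C(4, 2) = 6 edges. P[all 6 edges red] = (1/2)^6, and likewise for blue, so P[monochromatic] = 2·(1/2)^6 = 2^{1 − 6} = 1/32.
By linearity of expectation: E[X] = C(15, 4) · 2^{1 − 6} = 1365 · 1/32 = 1365/32.
Numerically: E[X] ≈ 42.656250.

E[X] = C(15,4)·2^(1−C(4,2)) = 1365/32 ≈ 42.656250.


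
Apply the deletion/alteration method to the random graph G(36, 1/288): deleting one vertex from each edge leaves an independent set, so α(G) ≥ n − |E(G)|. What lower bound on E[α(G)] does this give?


E[|E(G)|] = C(36, 2)·p = 630 · (1/288) = 35/16.
E[α(G)] ≥ n − E[|E(G)|] = 36 − 35/16 = 541/16.
Numerically: ≈ 33.8125.
(This is only a lower bound; the true E[α(G)] may be larger.)

E[α(G)] ≥ 541/16 ≈ 33.8125.


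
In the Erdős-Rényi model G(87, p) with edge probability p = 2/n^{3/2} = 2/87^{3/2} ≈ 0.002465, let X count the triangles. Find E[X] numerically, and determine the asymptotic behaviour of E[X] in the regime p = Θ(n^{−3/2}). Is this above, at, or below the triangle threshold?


Number of potential triangles: C(87, 3) = 105995.
Each occurs with probability p³ ≈ (0.002465)³ ≈ 1.497109e-08.
By linearity: E[X] = C(87, 3)·p³ ≈ 105995 · 1.497109e-08 ≈ 0.0016.
Since α = 3/2 > 1, p = c/n^{3/2} = o(1/n) is below the triangle threshold p ~ 1/n. Asymptotically E[X] ~ (c³/6)·n^{3(1−α)} = (2³/6)·n^{-1.5} → 0, so by Markov's inequality G has no triangles w.h.p.

E[X] ≈ 0.0016; in regime p = Θ(1/n^{3/2}) E[X] tends to 0 (below the triangle threshold p ~ 1/n).


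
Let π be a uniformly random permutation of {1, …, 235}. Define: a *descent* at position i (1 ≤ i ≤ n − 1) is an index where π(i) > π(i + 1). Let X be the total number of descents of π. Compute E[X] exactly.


Write X = Σ X_I over i = 1, …, 234, with X_I the indicator of one descent.
There are 234 indicators.
For each fixed i, the pair (π(i), π(i+1)) is a uniformly random ordered pair of distinct values from {1, …, 235}; by symmetry P[π(i) > π(i+1)] = 1/2.
By linearity: E[X] = 234 · (1/2) = (235 − 1) · (1/2) = 117 ≈ 117.00000.

E[X] = 117 = 117.00000.


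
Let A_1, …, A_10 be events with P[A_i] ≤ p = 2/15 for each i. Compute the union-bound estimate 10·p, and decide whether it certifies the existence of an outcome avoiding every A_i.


Union bound: P[∪_{i=1}^{10} A_i] ≤ Σ_i P[A_i] ≤ 10·p = 10·(2/15) = 4/3.
Numerically: 4/3 ≈ 1.3333333.
Is 4/3 < 1? NO.
Since the bound 4/3 is ≥ 1, the union bound is uninformative here; it does NOT by itself certify existence.

10·p = 4/3 ≈ 1.3333333; existence NOT certified by the union bound.


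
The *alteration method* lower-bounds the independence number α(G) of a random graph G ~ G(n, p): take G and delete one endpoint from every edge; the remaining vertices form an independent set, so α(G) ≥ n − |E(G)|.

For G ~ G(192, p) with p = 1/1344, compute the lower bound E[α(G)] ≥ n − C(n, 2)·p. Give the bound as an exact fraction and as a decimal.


E[|E(G)|] = C(192, 2)·p = 18336 · (1/1344) = 191/14.
E[α(G)] ≥ n − E[|E(G)|] = 192 − 191/14 = 2497/14.
Numerically: ≈ 178.35714.
(This is only a lower bound; the true E[α(G)] may be larger.)

E[α(G)] ≥ 2497/14 ≈ 178.35714.


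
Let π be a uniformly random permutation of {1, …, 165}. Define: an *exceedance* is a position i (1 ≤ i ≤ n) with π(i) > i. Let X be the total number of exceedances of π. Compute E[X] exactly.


Write X = Σ_{i=1}^{165} X_i, where X_i = 1_{π(i) > i}.
For each fixed i, π(i) is uniform over {1, …, 165} (marginal of a uniform permutation), so P[π(i) > i] = (n − i)/n. Summing: Σ_{i=1}^{165} (n − i)/n = (0 + 1 + … + 164)/165 = 165(165 − 1)/(2·165) = (165 − 1)/2.
Hence E[X] = Σ_{i=1}^{165} (165 − i)/165 = 82 ≈ 82.000000.

E[X] = 82 = 82.000000.


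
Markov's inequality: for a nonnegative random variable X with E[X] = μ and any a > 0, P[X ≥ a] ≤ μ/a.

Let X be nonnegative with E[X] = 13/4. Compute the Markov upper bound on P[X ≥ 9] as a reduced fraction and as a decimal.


μ = E[X] = 13/4, a = 9.
Markov: P[X ≥ 9] ≤ μ/a = (13/4)/9 = 13/36.
Numerically: ≈ 0.361111.
(Since a = 9 > μ = 3.250000, the bound 13/36 is < 1 and informative.)

P[X ≥ 9] ≤ 13/36 ≈ 0.361111.


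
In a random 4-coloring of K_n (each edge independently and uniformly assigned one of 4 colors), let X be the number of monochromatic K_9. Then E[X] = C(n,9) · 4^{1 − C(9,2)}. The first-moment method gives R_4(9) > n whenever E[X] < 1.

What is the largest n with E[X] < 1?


We need C(n, 9) · 4^{1 − 36} < 1, i.e. C(n, 9) < 4^{36 − 1} = 1180591620717411303424.
Check values of n near the boundary:
  n = 913: C(913, 9) = 1167605542753639808390; 1167605542753639808390 < 1180591620717411303424? YES
  n = 914: C(914, 9) = 1179217089587653905932; 1179217089587653905932 < 1180591620717411303424? YES
  n = 915: C(915, 9) = 1190931166636537885130; 1190931166636537885130 < 1180591620717411303424? NO
The largest n with C(n, 9) < 1180591620717411303424 is n = 914 (where E[X] = 294804272396913476483/295147905179352825856 ≈ 0.9988). Hence R_4(9) > 914, i.e. R_4(9) ≥ 915.

Largest n = 914; hence R_4(9) > 914.


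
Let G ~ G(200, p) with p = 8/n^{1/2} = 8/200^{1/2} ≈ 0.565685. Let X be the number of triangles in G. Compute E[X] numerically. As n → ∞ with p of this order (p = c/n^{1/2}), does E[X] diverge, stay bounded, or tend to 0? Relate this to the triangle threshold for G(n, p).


Number of potential triangles: C(200, 3) = 1313400.
Each occurs with probability p³ ≈ (0.565685)³ ≈ 1.81019336e-01.
By linearity: E[X] = C(200, 3)·p³ ≈ 1313400 · 1.81019336e-01 ≈ 237750.795881.
Since α = 1/2 < 1, p = c/n^{1/2} ≫ 1/n is above the triangle threshold p ~ 1/n. Asymptotically E[X] ~ (c³/6)·n^{3(1−α)} = (8³/6)·n^{1.5} → ∞; triangles are abundant w.h.p.

E[X] ≈ 237750.795881; in regime p = Θ(1/n^{1/2}) E[X] diverges (above the triangle threshold p ~ 1/n).


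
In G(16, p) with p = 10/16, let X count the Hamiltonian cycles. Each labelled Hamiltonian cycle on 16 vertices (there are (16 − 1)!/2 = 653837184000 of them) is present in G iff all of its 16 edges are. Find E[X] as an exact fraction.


K_16 has (16 − 1)!/2 = 653837184000 labelled Hamiltonian cycles.
For each such Hamiltonian cycle H, let X_H = 1 if all 16 edges of H are present in G. Then P[X_H = 1] = p^{16} = (5/8)^{16} = 152587890625/281474976710656.
By linearity of expectation: E[X] = Σ_H E[X_H] = 653837184000 · p^{16} = 653837184000 · 152587890625/281474976710656 = 97429332733154296875/274877906944.
Numerically: E[X] ≈ 3.5445e+08.

E[X] = 653837184000 · (5/8)^{16} = 97429332733154296875/274877906944 ≈ 3.5445e+08.


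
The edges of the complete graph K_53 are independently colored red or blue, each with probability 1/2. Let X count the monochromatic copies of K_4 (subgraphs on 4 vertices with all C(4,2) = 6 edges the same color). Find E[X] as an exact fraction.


Let X = Σ_S X_S over the C(53, 4) = 292825 subsets S of size 4, where X_S = 1 if the K_4 on S is monochromatic.
For a fixed S, the K_4 on S has C(4, 2) = 6 edges. P[all 6 edges red] = (1/2)^6, and likewise for blue, so P[monochromatic] = 2·(1/2)^6 = 2^{1 − 6} = 1/32.
By linearity: E[X] = C(53, 4) · 2^{1 − 6} = 292825 · 1/32 = 292825/32.
Numerically: E[X] ≈ 9150.7812.

E[X] = C(53,4)·2^(1−C(4,2)) = 292825/32 ≈ 9150.7812.


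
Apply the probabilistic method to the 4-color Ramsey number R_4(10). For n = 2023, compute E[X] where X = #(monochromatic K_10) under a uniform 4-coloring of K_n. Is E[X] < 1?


E[X] = C(2023, 10) · 4^{1 − 45} = 309399856285778485315440716 · 4^{−44} = 309399856285778485315440716/309485009821345068724781056.
As a reduced fraction: E[X] = 77349964071444621328860179/77371252455336267181195264 ≈ 0.9997249.
Is E[X] < 1? YES.
Since E[X] < 1, there exists a 4-coloring of K_{2023} with no monochromatic K_10; hence R_4(10) > 2023.

E[X] = 77349964071444621328860179/77371252455336267181195264 ≈ 0.9997249; E[X] < 1, so R_4(10) > 2023.


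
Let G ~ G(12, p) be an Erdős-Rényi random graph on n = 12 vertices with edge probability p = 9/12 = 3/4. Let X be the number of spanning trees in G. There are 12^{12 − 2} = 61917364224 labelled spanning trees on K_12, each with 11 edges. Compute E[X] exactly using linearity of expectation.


K_12 has 12^{12 − 2} = 61917364224 labelled spanning trees.
For each such spanning tree H, let X_H = 1 if all 11 edges of H are present in G. Then P[X_H = 1] = p^{11} = (3/4)^{11} = 177147/4194304.
By linearity of expectation: E[X] = Σ_H E[X_H] = 61917364224 · p^{11} = 61917364224 · 177147/4194304 = 10460353203/4.
Numerically: E[X] ≈ 2.615e+09.

E[X] = 61917364224 · (3/4)^{11} = 10460353203/4 ≈ 2.615e+09.


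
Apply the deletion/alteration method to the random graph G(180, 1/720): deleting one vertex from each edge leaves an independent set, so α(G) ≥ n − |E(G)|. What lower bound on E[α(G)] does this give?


E[|E(G)|] = C(180, 2)·p = 16110 · (1/720) = 179/8.
E[α(G)] ≥ n − E[|E(G)|] = 180 − 179/8 = 1261/8.
Numerically: ≈ 157.6250.
(This is only a lower bound; the true E[α(G)] may be larger.)

E[α(G)] ≥ 1261/8 ≈ 157.6250.


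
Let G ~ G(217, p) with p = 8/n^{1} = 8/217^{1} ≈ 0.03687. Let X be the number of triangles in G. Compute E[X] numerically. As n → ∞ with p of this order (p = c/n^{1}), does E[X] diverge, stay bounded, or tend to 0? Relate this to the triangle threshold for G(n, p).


Number of potential triangles: C(217, 3) = 1679580.
Each occurs with probability p³ ≈ (0.03687)³ ≈ 5.010612e-05.
By linearity: E[X] = C(217, 3)·p³ ≈ 1679580 · 5.010612e-05 ≈ 84.1572.
Here α = 1, so p = 8/n is exactly at the triangle threshold p ~ 1/n. Asymptotically E[X] → c³/6 = 8³/6 = 256/3 ≈ 85.3333, a bounded constant. In this regime the triangle count is asymptotically Poisson(c³/6).

E[X] ≈ 84.1572; in regime p = Θ(1/n^{1}) E[X] stays bounded (at the triangle threshold p ~ 1/n).


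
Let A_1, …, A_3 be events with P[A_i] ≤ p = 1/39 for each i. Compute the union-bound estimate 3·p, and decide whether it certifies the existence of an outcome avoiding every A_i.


Union bound: P[∪_{i=1}^{3} A_i] ≤ Σ_i P[A_i] ≤ 3·p = 3·(1/39) = 1/13.
Numerically: 1/13 ≈ 0.0769.
Is 1/13 < 1? YES.
Since P[∪ A_i] ≤ 1/13 < 1, the complement has P[∩ A_i^c] ≥ 1 − 1/13 = 12/13 > 0, so some outcome avoids every A_i.

3·p = 1/13 ≈ 0.0769; existence CERTIFIED by the union bound.


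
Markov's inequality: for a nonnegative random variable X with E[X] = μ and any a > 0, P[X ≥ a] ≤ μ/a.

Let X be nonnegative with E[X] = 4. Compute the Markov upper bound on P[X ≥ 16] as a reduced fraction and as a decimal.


μ = E[X] = 4, a = 16.
Markov: P[X ≥ 16] ≤ μ/a = (4)/16 = 1/4.
Numerically: ≈ 0.2500.
(Since a = 16 > μ = 4.0000, the bound 1/4 is < 1 and informative.)

P[X ≥ 16] ≤ 1/4 ≈ 0.2500.


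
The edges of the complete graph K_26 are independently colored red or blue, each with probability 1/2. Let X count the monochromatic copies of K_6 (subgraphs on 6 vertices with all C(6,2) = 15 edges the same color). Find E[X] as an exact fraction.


Let X = Σ_S X_S over the C(26, 6) = 230230 subsets S of size 6, where X_S = 1 if the K_6 on S is monochromatic.
For a fixed S, the K_6 on S has C(6, 2) = 15 edges. P[all 15 edges red] = (1/2)^15, and likewise for blue, so P[monochromatic] = 2·(1/2)^15 = 2^{1 − 15} = 1/16384.
Summing: E[X] = C(26, 6) · 2^{1 − 15} = 230230 · 1/16384 = 115115/8192.
Numerically: E[X] ≈ 14.052124.

E[X] = C(26,6)·2^(1−C(6,2)) = 115115/8192 ≈ 14.052124.


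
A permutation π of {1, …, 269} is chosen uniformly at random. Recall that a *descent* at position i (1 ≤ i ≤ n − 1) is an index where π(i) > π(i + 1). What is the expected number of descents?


Write X = Σ X_I over i = 1, …, 268, with X_I the indicator of one descent.
There are 268 indicators.
For each fixed i, the pair (π(i), π(i+1)) is a uniformly random ordered pair of distinct values from {1, …, 269}; by symmetry P[π(i) > π(i+1)] = 1/2.
By linearity: E[X] = 268 · (1/2) = (269 − 1) · (1/2) = 134 ≈ 134.00000.

E[X] = 134 = 134.00000.


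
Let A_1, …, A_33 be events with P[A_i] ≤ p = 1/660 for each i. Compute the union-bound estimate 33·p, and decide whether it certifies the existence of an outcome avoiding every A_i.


Union bound: P[∪_{i=1}^{33} A_i] ≤ Σ_i P[A_i] ≤ 33·p = 33·(1/660) = 1/20.
Numerically: 1/20 ≈ 0.05000.
Is 1/20 < 1? YES.
Since P[∪ A_i] ≤ 1/20 < 1, the complement has P[∩ A_i^c] ≥ 1 − 1/20 = 19/20 > 0, so some outcome avoids every A_i.

33·p = 1/20 ≈ 0.05000; existence CERTIFIED by the union bound.


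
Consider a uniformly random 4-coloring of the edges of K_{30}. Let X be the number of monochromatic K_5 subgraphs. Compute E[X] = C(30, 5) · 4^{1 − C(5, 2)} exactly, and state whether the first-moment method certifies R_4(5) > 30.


E[X] = C(30, 5) · 4^{1 − 10} = 142506 · 4^{−9} = 142506/262144.
As a reduced fraction: E[X] = 71253/131072 ≈ 0.543617.
Is E[X] < 1? YES.
Since E[X] < 1, there exists a 4-coloring of K_{30} with no monochromatic K_5; hence R_4(5) > 30.

E[X] = 71253/131072 ≈ 0.543617; E[X] < 1, so R_4(5) > 30.


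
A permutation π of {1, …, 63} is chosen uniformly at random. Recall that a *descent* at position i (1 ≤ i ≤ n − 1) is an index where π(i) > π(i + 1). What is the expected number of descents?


Write X = Σ X_I over i = 1, …, 62, with X_I the indicator of one descent.
There are 62 indicators.
For each fixed i, the pair (π(i), π(i+1)) is a uniformly random ordered pair of distinct values from {1, …, 63}; by symmetry P[π(i) > π(i+1)] = 1/2.
By linearity: E[X] = 62 · (1/2) = (63 − 1) · (1/2) = 31 ≈ 31.00000.

E[X] = 31 = 31.00000.


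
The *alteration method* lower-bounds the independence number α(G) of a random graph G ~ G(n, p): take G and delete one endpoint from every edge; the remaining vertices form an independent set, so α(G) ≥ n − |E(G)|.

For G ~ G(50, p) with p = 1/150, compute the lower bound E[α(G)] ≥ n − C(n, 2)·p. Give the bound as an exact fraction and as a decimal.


E[|E(G)|] = C(50, 2)·p = 1225 · (1/150) = 49/6.
E[α(G)] ≥ n − E[|E(G)|] = 50 − 49/6 = 251/6.
Numerically: ≈ 41.83333.
(This is only a lower bound; the true E[α(G)] may be larger.)

E[α(G)] ≥ 251/6 ≈ 41.83333.


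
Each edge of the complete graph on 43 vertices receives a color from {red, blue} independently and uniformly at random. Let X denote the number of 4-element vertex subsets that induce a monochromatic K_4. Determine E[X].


Let X = Σ_S X_S over the C(43, 4) = 123410 subsets S of size 4, where X_S = 1 if the K_4 on S is monochromatic.
For a fixed S, the K_4 on S has C(4, 2) = 6 edges. P[all 6 edges red] = (1/2)^6, and likewise for blue, so P[monochromatic] = 2·(1/2)^6 = 2^{1 − 6} = 1/32.
Summing: E[X] = C(43, 4) · 2^{1 − 6} = 123410 · 1/32 = 61705/16.
Numerically: E[X] ≈ 3856.5625.

E[X] = C(43,4)·2^(1−C(4,2)) = 61705/16 ≈ 3856.5625.


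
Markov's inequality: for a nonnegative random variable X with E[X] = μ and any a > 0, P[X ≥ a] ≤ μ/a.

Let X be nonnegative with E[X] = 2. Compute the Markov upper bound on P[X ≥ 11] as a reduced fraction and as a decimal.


μ = E[X] = 2, a = 11.
Markov: P[X ≥ 11] ≤ μ/a = (2)/11 = 2/11.
Numerically: ≈ 0.18182.
(Since a = 11 > μ = 2.00000, the bound 2/11 is < 1 and informative.)

P[X ≥ 11] ≤ 2/11 ≈ 0.18182.


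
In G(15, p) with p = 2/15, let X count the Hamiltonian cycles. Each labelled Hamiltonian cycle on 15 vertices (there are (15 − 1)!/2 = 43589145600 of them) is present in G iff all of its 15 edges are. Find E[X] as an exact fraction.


K_15 has (15 − 1)!/2 = 43589145600 labelled Hamiltonian cycles.
For each such Hamiltonian cycle H, let X_H = 1 if all 15 edges of H are present in G. Then P[X_H = 1] = p^{15} = (2/15)^{15} = 32768/437893890380859375.
By linearity of expectation: E[X] = Σ_H E[X_H] = 43589145600 · p^{15} = 43589145600 · 32768/437893890380859375 = 235115905024/72081298828125.
Numerically: E[X] ≈ 0.00326182.

E[X] = 43589145600 · (2/15)^{15} = 235115905024/72081298828125 ≈ 0.00326182.


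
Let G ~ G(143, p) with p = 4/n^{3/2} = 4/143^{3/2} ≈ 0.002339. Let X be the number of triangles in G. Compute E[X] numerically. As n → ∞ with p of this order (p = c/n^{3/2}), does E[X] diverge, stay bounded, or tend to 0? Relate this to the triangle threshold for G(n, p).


Number of potential triangles: C(143, 3) = 477191.
Each occurs with probability p³ ≈ (0.002339)³ ≈ 1.279876e-08.
By linearity: E[X] = C(143, 3)·p³ ≈ 477191 · 1.279876e-08 ≈ 0.0061.
Since α = 3/2 > 1, p = c/n^{3/2} = o(1/n) is below the triangle threshold p ~ 1/n. Asymptotically E[X] ~ (c³/6)·n^{3(1−α)} = (4³/6)·n^{-1.5} → 0, so by Markov's inequality G has no triangles w.h.p.

E[X] ≈ 0.0061; in regime p = Θ(1/n^{3/2}) E[X] tends to 0 (below the triangle threshold p ~ 1/n).


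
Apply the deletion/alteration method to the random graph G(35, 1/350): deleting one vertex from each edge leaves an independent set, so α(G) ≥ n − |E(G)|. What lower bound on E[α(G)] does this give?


E[|E(G)|] = C(35, 2)·p = 595 · (1/350) = 17/10.
E[α(G)] ≥ n − E[|E(G)|] = 35 − 17/10 = 333/10.
Numerically: ≈ 33.300000.
(This is only a lower bound; the true E[α(G)] may be larger.)

E[α(G)] ≥ 333/10 ≈ 33.300000.


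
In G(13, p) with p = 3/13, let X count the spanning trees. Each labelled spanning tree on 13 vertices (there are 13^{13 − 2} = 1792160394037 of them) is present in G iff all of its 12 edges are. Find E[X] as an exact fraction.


K_13 has 13^{13 − 2} = 1792160394037 labelled spanning trees.
For each such spanning tree H, let X_H = 1 if all 12 edges of H are present in G. Then P[X_H = 1] = p^{12} = (3/13)^{12} = 531441/23298085122481.
Summing the indicators: E[X] = Σ_H E[X_H] = 1792160394037 · p^{12} = 1792160394037 · 531441/23298085122481 = 531441/13.
Numerically: E[X] ≈ 4.09e+04.

E[X] = 1792160394037 · (3/13)^{12} = 531441/13 ≈ 4.09e+04.
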